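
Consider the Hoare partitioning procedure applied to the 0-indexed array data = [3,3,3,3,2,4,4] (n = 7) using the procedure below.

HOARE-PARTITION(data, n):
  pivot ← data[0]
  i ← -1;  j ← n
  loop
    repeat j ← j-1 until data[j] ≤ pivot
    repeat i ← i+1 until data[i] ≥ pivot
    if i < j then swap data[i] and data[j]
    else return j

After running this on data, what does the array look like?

[2,3,3,3,3,4,4]

pivot = data[0] = 3; i = -1, j = 7
j→4 (data[4]=2≤3), i→0 (data[0]=3≥3); i<j, swap → [2,3,3,3,3,4,4]
j→3 (data[3]=3≤3), i→1 (data[1]=3≥3); i<j, swap → [2,3,3,3,3,4,4]
j→2, i→2; i≥j, return j=2. data = [2,3,3,3,3,4,4]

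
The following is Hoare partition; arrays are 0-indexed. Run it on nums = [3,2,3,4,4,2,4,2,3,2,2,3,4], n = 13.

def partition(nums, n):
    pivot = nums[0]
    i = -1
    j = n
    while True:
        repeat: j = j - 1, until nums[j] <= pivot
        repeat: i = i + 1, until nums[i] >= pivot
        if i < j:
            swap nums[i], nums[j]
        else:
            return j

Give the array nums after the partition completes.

pivot = nums[0] = 3; i = -1, j = 13
j→11 (nums[11]=3≤3), i→0 (nums[0]=3≥3); i<j, swap → [3,2,3,4,4,2,4,2,3,2,2,3,4]
j→10 (nums[10]=2≤3), i→2 (nums[2]=3≥3); i<j, swap → [3,2,2,4,4,2,4,2,3,2,3,3,4]
j→9 (nums[9]=2≤3), i→3 (nums[3]=4≥3); i<j, swap → [3,2,2,2,4,2,4,2,3,4,3,3,4]
j→8 (nums[8]=3≤3), i→4 (nums[4]=4≥3); i<j, swap → [3,2,2,2,3,2,4,2,4,4,3,3,4]
j→7 (nums[7]=2≤3), i→6 (nums[6]=4≥3); i<j, swap → [3,2,2,2,3,2,2,4,4,4,3,3,4]
j→6, i→7; i≥j, return j=6. nums = [3,2,2,2,3,2,2,4,4,4,3,3,4]

[3,2,2,2,3,2,2,4,4,4,3,3,4]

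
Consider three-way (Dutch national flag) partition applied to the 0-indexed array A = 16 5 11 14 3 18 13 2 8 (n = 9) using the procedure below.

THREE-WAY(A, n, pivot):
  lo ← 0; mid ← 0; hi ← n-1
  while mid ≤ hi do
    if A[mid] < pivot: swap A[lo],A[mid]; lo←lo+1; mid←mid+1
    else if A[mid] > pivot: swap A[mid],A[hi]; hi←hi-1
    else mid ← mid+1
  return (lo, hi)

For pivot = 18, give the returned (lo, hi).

pivot = 18; lo=0, mid=0, hi=8
A[mid]=16<18: swap A[0],A[0]; lo=1,mid=1 → 16 5 11 14 3 18 13 2 8
A[mid]=5<18: swap A[1],A[1]; lo=2,mid=2 → 16 5 11 14 3 18 13 2 8
A[mid]=11<18: swap A[2],A[2]; lo=3,mid=3 → 16 5 11 14 3 18 13 2 8
A[mid]=14<18: swap A[3],A[3]; lo=4,mid=4 → 16 5 11 14 3 18 13 2 8
A[mid]=3<18: swap A[4],A[4]; lo=5,mid=5 → 16 5 11 14 3 18 13 2 8
A[mid]=18=18: mid=6
A[mid]=13<18: swap A[5],A[6]; lo=6,mid=7 → 16 5 11 14 3 13 18 2 8
A[mid]=2<18: swap A[6],A[7]; lo=7,mid=8 → 16 5 11 14 3 13 2 18 8
A[mid]=8<18: swap A[7],A[8]; lo=8,mid=9 → 16 5 11 14 3 13 2 8 18
end: lo=8, hi=8; A = 16 5 11 14 3 13 2 8 18

(8, 8)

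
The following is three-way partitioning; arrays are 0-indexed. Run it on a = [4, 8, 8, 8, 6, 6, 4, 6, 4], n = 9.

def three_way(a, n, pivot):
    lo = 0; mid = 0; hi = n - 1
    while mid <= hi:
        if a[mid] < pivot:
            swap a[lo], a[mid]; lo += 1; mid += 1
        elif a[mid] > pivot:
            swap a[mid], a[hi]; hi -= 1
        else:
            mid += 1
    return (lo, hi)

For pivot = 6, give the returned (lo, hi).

(3, 5)

lo=0 mid=0 hi=8
4<6: swap(0,0), lo=1 mid=1 ⇒ [4, 8, 8, 8, 6, 6, 4, 6, 4]
8>6: swap(1,8), hi=7 ⇒ [4, 4, 8, 8, 6, 6, 4, 6, 8]
4<6: swap(1,1), lo=2 mid=2 ⇒ [4, 4, 8, 8, 6, 6, 4, 6, 8]
8>6: swap(2,7), hi=6 ⇒ [4, 4, 6, 8, 6, 6, 4, 8, 8]
6=6: mid=3
8>6: swap(3,6), hi=5 ⇒ [4, 4, 6, 4, 6, 6, 8, 8, 8]
4<6: swap(2,3), lo=3 mid=4 ⇒ [4, 4, 4, 6, 6, 6, 8, 8, 8]
6=6: mid=5
6=6: mid=6
done. lo=3 hi=5; a=[4, 4, 4, 6, 6, 6, 8, 8, 8]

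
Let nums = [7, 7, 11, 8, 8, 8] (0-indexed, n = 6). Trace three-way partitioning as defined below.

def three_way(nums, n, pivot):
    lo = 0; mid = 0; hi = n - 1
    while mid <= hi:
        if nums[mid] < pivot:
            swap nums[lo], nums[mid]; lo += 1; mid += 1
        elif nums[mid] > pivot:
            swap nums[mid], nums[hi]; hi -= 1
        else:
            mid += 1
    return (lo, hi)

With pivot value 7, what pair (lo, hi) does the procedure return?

pivot = 7; lo=0, mid=0, hi=5
nums[mid]=7=7: mid=1
nums[mid]=7=7: mid=2
nums[mid]=11>7: swap nums[2],nums[5]; hi=4 → [7, 7, 8, 8, 8, 11]
nums[mid]=8>7: swap nums[2],nums[4]; hi=3 → [7, 7, 8, 8, 8, 11]
nums[mid]=8>7: swap nums[2],nums[3]; hi=2 → [7, 7, 8, 8, 8, 11]
nums[mid]=8>7: swap nums[2],nums[2]; hi=1 → [7, 7, 8, 8, 8, 11]
end: lo=0, hi=1; nums = [7, 7, 8, 8, 8, 11]

(0, 1)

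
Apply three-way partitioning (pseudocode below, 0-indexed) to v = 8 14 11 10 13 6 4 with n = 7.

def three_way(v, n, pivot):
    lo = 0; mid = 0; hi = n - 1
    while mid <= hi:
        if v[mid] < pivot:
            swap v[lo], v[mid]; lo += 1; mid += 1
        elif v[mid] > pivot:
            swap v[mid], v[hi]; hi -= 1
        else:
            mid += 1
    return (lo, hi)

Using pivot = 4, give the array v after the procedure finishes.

pivot = 4; lo=0, mid=0, hi=6
v[mid]=8>4: swap v[0],v[6]; hi=5 → 4 14 11 10 13 6 8
v[mid]=4=4: mid=1
v[mid]=14>4: swap v[1],v[5]; hi=4 → 4 6 11 10 13 14 8
v[mid]=6>4: swap v[1],v[4]; hi=3 → 4 13 11 10 6 14 8
v[mid]=13>4: swap v[1],v[3]; hi=2 → 4 10 11 13 6 14 8
v[mid]=10>4: swap v[1],v[2]; hi=1 → 4 11 10 13 6 14 8
v[mid]=11>4: swap v[1],v[1]; hi=0 → 4 11 10 13 6 14 8
end: lo=0, hi=0; v = 4 11 10 13 6 14 8

4 11 10 13 6 14 8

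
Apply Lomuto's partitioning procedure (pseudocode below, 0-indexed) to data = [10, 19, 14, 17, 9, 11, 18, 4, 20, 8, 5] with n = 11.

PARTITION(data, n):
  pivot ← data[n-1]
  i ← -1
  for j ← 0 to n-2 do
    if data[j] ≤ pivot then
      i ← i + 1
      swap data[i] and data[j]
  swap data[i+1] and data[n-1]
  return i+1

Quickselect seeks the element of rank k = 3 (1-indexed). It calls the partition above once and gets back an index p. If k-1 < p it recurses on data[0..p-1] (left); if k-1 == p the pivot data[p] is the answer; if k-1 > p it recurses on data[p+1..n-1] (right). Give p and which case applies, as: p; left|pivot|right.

pivot=5, i=-1
j=0: 10>5, skip
j=1: 19>5, skip
j=2: 14>5, skip
j=3: 17>5, skip
j=4: 9>5, skip
j=5: 11>5, skip
j=6: 18>5, skip
j=7: 4≤5, i=0, swap(0,7) ⇒ [4, 19, 14, 17, 9, 11, 18, 10, 20, 8, 5]
j=8: 20>5, skip
j=9: 8>5, skip
swap(1,10) ⇒ [4, 5, 14, 17, 9, 11, 18, 10, 20, 8, 19]; return 1
p = 1; k-1 = 2 > 1 ⇒ right

1; right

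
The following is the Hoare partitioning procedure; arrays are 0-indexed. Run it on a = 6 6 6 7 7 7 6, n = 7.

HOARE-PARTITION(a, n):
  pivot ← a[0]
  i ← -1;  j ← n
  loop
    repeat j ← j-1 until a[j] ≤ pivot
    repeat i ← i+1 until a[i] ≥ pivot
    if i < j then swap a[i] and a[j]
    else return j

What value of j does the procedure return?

1

pivot = a[0] = 6; i = -1, j = 7
j→6 (a[6]=6≤6), i→0 (a[0]=6≥6); i<j, swap → 6 6 6 7 7 7 6
j→2 (a[2]=6≤6), i→1 (a[1]=6≥6); i<j, swap → 6 6 6 7 7 7 6
j→1, i→2; i≥j, return j=1. a = 6 6 6 7 7 7 6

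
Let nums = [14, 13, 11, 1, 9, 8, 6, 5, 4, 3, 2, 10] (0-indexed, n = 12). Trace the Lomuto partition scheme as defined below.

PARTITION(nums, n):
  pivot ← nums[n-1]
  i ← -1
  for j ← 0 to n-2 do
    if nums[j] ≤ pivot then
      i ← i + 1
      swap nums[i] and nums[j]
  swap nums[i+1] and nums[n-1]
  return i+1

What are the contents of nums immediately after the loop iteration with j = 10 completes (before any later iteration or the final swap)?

pivot = nums[11] = 10; i = -1
j=0: nums[0]=14 > 10 → no swap
j=1: nums[1]=13 > 10 → no swap
j=2: nums[2]=11 > 10 → no swap
j=3: nums[3]=1 ≤ 10 → i=0, swap nums[0],nums[3] → [1, 13, 11, 14, 9, 8, 6, 5, 4, 3, 2, 10]
j=4: nums[4]=9 ≤ 10 → i=1, swap nums[1],nums[4] → [1, 9, 11, 14, 13, 8, 6, 5, 4, 3, 2, 10]
j=5: nums[5]=8 ≤ 10 → i=2, swap nums[2],nums[5] → [1, 9, 8, 14, 13, 11, 6, 5, 4, 3, 2, 10]
j=6: nums[6]=6 ≤ 10 → i=3, swap nums[3],nums[6] → [1, 9, 8, 6, 13, 11, 14, 5, 4, 3, 2, 10]
j=7: nums[7]=5 ≤ 10 → i=4, swap nums[4],nums[7] → [1, 9, 8, 6, 5, 11, 14, 13, 4, 3, 2, 10]
j=8: nums[8]=4 ≤ 10 → i=5, swap nums[5],nums[8] → [1, 9, 8, 6, 5, 4, 14, 13, 11, 3, 2, 10]
j=9: nums[9]=3 ≤ 10 → i=6, swap nums[6],nums[9] → [1, 9, 8, 6, 5, 4, 3, 13, 11, 14, 2, 10]
j=10: nums[10]=2 ≤ 10 → i=7, swap nums[7],nums[10] → [1, 9, 8, 6, 5, 4, 3, 2, 11, 14, 13, 10]
(after j=10) nums = [1, 9, 8, 6, 5, 4, 3, 2, 11, 14, 13, 10]

[1, 9, 8, 6, 5, 4, 3, 2, 11, 14, 13, 10]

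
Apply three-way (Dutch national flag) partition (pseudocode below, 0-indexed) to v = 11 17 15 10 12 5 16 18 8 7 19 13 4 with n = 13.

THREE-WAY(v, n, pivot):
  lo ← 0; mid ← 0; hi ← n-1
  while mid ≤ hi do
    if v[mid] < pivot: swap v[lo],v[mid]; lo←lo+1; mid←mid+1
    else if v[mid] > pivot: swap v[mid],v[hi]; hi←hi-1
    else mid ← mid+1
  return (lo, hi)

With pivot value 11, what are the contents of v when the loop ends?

4 7 10 8 5 11 18 16 12 19 13 15 17

lo=0 mid=0 hi=12
11=11: mid=1
17>11: swap(1,12), hi=11 ⇒ 11 4 15 10 12 5 16 18 8 7 19 13 17
4<11: swap(0,1), lo=1 mid=2 ⇒ 4 11 15 10 12 5 16 18 8 7 19 13 17
15>11: swap(2,11), hi=10 ⇒ 4 11 13 10 12 5 16 18 8 7 19 15 17
13>11: swap(2,10), hi=9 ⇒ 4 11 19 10 12 5 16 18 8 7 13 15 17
19>11: swap(2,9), hi=8 ⇒ 4 11 7 10 12 5 16 18 8 19 13 15 17
7<11: swap(1,2), lo=2 mid=3 ⇒ 4 7 11 10 12 5 16 18 8 19 13 15 17
10<11: swap(2,3), lo=3 mid=4 ⇒ 4 7 10 11 12 5 16 18 8 19 13 15 17
12>11: swap(4,8), hi=7 ⇒ 4 7 10 11 8 5 16 18 12 19 13 15 17
8<11: swap(3,4), lo=4 mid=5 ⇒ 4 7 10 8 11 5 16 18 12 19 13 15 17
5<11: swap(4,5), lo=5 mid=6 ⇒ 4 7 10 8 5 11 16 18 12 19 13 15 17
16>11: swap(6,7), hi=6 ⇒ 4 7 10 8 5 11 18 16 12 19 13 15 17
18>11: swap(6,6), hi=5 ⇒ 4 7 10 8 5 11 18 16 12 19 13 15 17
done. lo=5 hi=5; v=4 7 10 8 5 11 18 16 12 19 13 15 17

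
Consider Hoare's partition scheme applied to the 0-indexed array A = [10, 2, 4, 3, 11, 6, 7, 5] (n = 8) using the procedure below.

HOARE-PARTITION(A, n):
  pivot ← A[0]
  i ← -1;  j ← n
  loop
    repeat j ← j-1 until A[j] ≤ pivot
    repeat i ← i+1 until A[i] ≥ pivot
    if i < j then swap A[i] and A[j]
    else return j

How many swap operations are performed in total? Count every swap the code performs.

pivot = A[0] = 10; i = -1, j = 8
j→7 (A[7]=5≤10), i→0 (A[0]=10≥10); i<j, swap → [5, 2, 4, 3, 11, 6, 7, 10]
j→6 (A[6]=7≤10), i→4 (A[4]=11≥10); i<j, swap → [5, 2, 4, 3, 7, 6, 11, 10]
j→5, i→6; i≥j, return j=5. A = [5, 2, 4, 3, 7, 6, 11, 10]

2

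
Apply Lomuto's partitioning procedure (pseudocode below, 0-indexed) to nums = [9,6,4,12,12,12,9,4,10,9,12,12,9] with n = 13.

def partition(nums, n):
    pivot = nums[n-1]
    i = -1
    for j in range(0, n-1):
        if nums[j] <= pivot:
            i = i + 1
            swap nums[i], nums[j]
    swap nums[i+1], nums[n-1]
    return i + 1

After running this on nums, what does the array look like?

pivot=9, i=-1
j=0: 9≤9, i=0, swap(0,0) ⇒ [9,6,4,12,12,12,9,4,10,9,12,12,9]
j=1: 6≤9, i=1, swap(1,1) ⇒ [9,6,4,12,12,12,9,4,10,9,12,12,9]
j=2: 4≤9, i=2, swap(2,2) ⇒ [9,6,4,12,12,12,9,4,10,9,12,12,9]
j=3: 12>9, skip
j=4: 12>9, skip
j=5: 12>9, skip
j=6: 9≤9, i=3, swap(3,6) ⇒ [9,6,4,9,12,12,12,4,10,9,12,12,9]
j=7: 4≤9, i=4, swap(4,7) ⇒ [9,6,4,9,4,12,12,12,10,9,12,12,9]
j=8: 10>9, skip
j=9: 9≤9, i=5, swap(5,9) ⇒ [9,6,4,9,4,9,12,12,10,12,12,12,9]
j=10: 12>9, skip
j=11: 12>9, skip
swap(6,12) ⇒ [9,6,4,9,4,9,9,12,10,12,12,12,12]; return 6

[9,6,4,9,4,9,9,12,10,12,12,12,12]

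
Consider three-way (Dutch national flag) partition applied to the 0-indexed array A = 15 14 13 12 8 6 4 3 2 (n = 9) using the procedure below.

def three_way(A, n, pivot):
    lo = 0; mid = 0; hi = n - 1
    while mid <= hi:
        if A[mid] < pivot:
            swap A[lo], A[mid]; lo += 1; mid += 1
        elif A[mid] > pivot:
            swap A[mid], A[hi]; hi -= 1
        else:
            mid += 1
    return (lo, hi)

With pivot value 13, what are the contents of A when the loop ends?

lo=0 mid=0 hi=8
15>13: swap(0,8), hi=7 ⇒ 2 14 13 12 8 6 4 3 15
2<13: swap(0,0), lo=1 mid=1 ⇒ 2 14 13 12 8 6 4 3 15
14>13: swap(1,7), hi=6 ⇒ 2 3 13 12 8 6 4 14 15
3<13: swap(1,1), lo=2 mid=2 ⇒ 2 3 13 12 8 6 4 14 15
13=13: mid=3
12<13: swap(2,3), lo=3 mid=4 ⇒ 2 3 12 13 8 6 4 14 15
8<13: swap(3,4), lo=4 mid=5 ⇒ 2 3 12 8 13 6 4 14 15
6<13: swap(4,5), lo=5 mid=6 ⇒ 2 3 12 8 6 13 4 14 15
4<13: swap(5,6), lo=6 mid=7 ⇒ 2 3 12 8 6 4 13 14 15
done. lo=6 hi=6; A=2 3 12 8 6 4 13 14 15

2 3 12 8 6 4 13 14 15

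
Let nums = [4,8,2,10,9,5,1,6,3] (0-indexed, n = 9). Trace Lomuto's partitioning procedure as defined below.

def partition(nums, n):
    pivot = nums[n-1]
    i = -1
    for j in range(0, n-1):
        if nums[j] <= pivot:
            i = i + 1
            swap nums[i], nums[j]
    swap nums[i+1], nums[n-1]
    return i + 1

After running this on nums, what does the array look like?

pivot=3, i=-1
j=0: 4>3, skip
j=1: 8>3, skip
j=2: 2≤3, i=0, swap(0,2) ⇒ [2,8,4,10,9,5,1,6,3]
j=3: 10>3, skip
j=4: 9>3, skip
j=5: 5>3, skip
j=6: 1≤3, i=1, swap(1,6) ⇒ [2,1,4,10,9,5,8,6,3]
j=7: 6>3, skip
swap(2,8) ⇒ [2,1,3,10,9,5,8,6,4]; return 2

[2,1,3,10,9,5,8,6,4]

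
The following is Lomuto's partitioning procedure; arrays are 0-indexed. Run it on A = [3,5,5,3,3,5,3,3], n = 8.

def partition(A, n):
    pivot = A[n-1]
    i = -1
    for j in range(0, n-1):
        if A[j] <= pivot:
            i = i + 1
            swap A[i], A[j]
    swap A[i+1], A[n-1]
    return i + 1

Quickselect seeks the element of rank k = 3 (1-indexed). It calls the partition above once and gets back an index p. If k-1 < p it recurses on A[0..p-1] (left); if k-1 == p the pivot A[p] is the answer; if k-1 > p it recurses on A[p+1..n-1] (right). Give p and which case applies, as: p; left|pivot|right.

pivot = A[7] = 3; i = -1
j=0: A[0]=3 ≤ 3 → i=0, swap A[0],A[0] (no change) → [3,5,5,3,3,5,3,3]
j=1: A[1]=5 > 3 → no swap
j=2: A[2]=5 > 3 → no swap
j=3: A[3]=3 ≤ 3 → i=1, swap A[1],A[3] → [3,3,5,5,3,5,3,3]
j=4: A[4]=3 ≤ 3 → i=2, swap A[2],A[4] → [3,3,3,5,5,5,3,3]
j=5: A[5]=5 > 3 → no swap
j=6: A[6]=3 ≤ 3 → i=3, swap A[3],A[6] → [3,3,3,3,5,5,5,3]
final swap A[4],A[7] → [3,3,3,3,3,5,5,5]; return 4
p = 4; k-1 = 2 < 4 ⇒ left

4; left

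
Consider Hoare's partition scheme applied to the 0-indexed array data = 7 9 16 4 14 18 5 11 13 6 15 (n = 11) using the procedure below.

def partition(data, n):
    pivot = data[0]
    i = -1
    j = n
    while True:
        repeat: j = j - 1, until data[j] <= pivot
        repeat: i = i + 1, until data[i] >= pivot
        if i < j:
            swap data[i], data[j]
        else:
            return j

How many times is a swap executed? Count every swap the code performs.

3

pivot=7
j stops at 9 (6), i stops at 0 (7); swap ⇒ 6 9 16 4 14 18 5 11 13 7 15
j stops at 6 (5), i stops at 1 (9); swap ⇒ 6 5 16 4 14 18 9 11 13 7 15
j stops at 3 (4), i stops at 2 (16); swap ⇒ 6 5 4 16 14 18 9 11 13 7 15
j stops at 2, i stops at 3; i≥j ⇒ return 2. data=6 5 4 16 14 18 9 11 13 7 15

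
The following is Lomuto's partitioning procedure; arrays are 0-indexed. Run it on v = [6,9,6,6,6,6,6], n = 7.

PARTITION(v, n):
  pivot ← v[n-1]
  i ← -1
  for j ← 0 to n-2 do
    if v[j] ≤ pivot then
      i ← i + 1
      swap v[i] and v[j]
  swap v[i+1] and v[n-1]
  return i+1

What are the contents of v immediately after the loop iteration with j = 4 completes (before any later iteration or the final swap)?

[6,6,6,6,9,6,6]

pivot = v[6] = 6; i = -1
j=0: v[0]=6 ≤ 6 → i=0, swap v[0],v[0] (no change) → [6,9,6,6,6,6,6]
j=1: v[1]=9 > 6 → no swap
j=2: v[2]=6 ≤ 6 → i=1, swap v[1],v[2] → [6,6,9,6,6,6,6]
j=3: v[3]=6 ≤ 6 → i=2, swap v[2],v[3] → [6,6,6,9,6,6,6]
j=4: v[4]=6 ≤ 6 → i=3, swap v[3],v[4] → [6,6,6,6,9,6,6]
(after j=4) v = [6,6,6,6,9,6,6]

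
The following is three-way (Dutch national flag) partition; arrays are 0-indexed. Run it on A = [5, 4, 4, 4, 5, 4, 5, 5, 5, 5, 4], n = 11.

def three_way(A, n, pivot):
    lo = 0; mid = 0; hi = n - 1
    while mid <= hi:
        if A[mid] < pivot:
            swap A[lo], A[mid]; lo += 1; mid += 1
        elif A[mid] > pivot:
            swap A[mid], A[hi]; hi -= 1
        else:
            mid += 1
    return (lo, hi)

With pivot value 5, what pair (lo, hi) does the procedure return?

(5, 10)

pivot = 5; lo=0, mid=0, hi=10
A[mid]=5=5: mid=1
A[mid]=4<5: swap A[0],A[1]; lo=1,mid=2 → [4, 5, 4, 4, 5, 4, 5, 5, 5, 5, 4]
A[mid]=4<5: swap A[1],A[2]; lo=2,mid=3 → [4, 4, 5, 4, 5, 4, 5, 5, 5, 5, 4]
A[mid]=4<5: swap A[2],A[3]; lo=3,mid=4 → [4, 4, 4, 5, 5, 4, 5, 5, 5, 5, 4]
A[mid]=5=5: mid=5
A[mid]=4<5: swap A[3],A[5]; lo=4,mid=6 → [4, 4, 4, 4, 5, 5, 5, 5, 5, 5, 4]
A[mid]=5=5: mid=7
A[mid]=5=5: mid=8
A[mid]=5=5: mid=9
A[mid]=5=5: mid=10
A[mid]=4<5: swap A[4],A[10]; lo=5,mid=11 → [4, 4, 4, 4, 4, 5, 5, 5, 5, 5, 5]
end: lo=5, hi=10; A = [4, 4, 4, 4, 4, 5, 5, 5, 5, 5, 5]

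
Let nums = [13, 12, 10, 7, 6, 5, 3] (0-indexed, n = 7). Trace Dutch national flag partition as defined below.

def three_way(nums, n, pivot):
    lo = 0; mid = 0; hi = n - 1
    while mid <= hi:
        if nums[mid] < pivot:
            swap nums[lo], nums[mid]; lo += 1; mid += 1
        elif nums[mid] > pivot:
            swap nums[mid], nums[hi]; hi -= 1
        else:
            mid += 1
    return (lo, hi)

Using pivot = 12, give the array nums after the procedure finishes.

pivot = 12; lo=0, mid=0, hi=6
nums[mid]=13>12: swap nums[0],nums[6]; hi=5 → [3, 12, 10, 7, 6, 5, 13]
nums[mid]=3<12: swap nums[0],nums[0]; lo=1,mid=1 → [3, 12, 10, 7, 6, 5, 13]
nums[mid]=12=12: mid=2
nums[mid]=10<12: swap nums[1],nums[2]; lo=2,mid=3 → [3, 10, 12, 7, 6, 5, 13]
nums[mid]=7<12: swap nums[2],nums[3]; lo=3,mid=4 → [3, 10, 7, 12, 6, 5, 13]
nums[mid]=6<12: swap nums[3],nums[4]; lo=4,mid=5 → [3, 10, 7, 6, 12, 5, 13]
nums[mid]=5<12: swap nums[4],nums[5]; lo=5,mid=6 → [3, 10, 7, 6, 5, 12, 13]
end: lo=5, hi=5; nums = [3, 10, 7, 6, 5, 12, 13]

[3, 10, 7, 6, 5, 12, 13]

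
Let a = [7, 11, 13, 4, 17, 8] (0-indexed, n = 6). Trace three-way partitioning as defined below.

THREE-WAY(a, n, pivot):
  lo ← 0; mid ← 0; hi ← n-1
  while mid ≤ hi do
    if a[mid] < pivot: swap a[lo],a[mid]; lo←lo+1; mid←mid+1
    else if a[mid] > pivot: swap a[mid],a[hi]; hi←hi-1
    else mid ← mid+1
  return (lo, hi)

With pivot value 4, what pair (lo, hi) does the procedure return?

lo=0 mid=0 hi=5
7>4: swap(0,5), hi=4 ⇒ [8, 11, 13, 4, 17, 7]
8>4: swap(0,4), hi=3 ⇒ [17, 11, 13, 4, 8, 7]
17>4: swap(0,3), hi=2 ⇒ [4, 11, 13, 17, 8, 7]
4=4: mid=1
11>4: swap(1,2), hi=1 ⇒ [4, 13, 11, 17, 8, 7]
13>4: swap(1,1), hi=0 ⇒ [4, 13, 11, 17, 8, 7]
done. lo=0 hi=0; a=[4, 13, 11, 17, 8, 7]

(0, 0)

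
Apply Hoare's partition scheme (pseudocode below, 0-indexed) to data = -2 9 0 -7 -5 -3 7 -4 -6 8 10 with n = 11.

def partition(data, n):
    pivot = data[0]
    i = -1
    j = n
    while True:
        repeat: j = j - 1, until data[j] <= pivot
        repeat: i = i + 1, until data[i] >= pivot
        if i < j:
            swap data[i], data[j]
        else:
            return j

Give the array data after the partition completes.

pivot=-2
j stops at 8 (-6), i stops at 0 (-2); swap ⇒ -6 9 0 -7 -5 -3 7 -4 -2 8 10
j stops at 7 (-4), i stops at 1 (9); swap ⇒ -6 -4 0 -7 -5 -3 7 9 -2 8 10
j stops at 5 (-3), i stops at 2 (0); swap ⇒ -6 -4 -3 -7 -5 0 7 9 -2 8 10
j stops at 4, i stops at 5; i≥j ⇒ return 4. data=-6 -4 -3 -7 -5 0 7 9 -2 8 10

-6 -4 -3 -7 -5 0 7 9 -2 8 10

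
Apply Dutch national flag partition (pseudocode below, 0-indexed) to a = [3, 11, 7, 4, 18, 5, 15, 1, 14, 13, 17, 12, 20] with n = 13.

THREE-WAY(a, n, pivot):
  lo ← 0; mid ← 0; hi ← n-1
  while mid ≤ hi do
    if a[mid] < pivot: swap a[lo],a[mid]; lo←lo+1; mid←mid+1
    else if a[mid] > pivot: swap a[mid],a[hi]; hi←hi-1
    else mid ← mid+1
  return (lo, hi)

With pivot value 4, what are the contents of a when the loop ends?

pivot = 4; lo=0, mid=0, hi=12
a[mid]=3<4: swap a[0],a[0]; lo=1,mid=1 → [3, 11, 7, 4, 18, 5, 15, 1, 14, 13, 17, 12, 20]
a[mid]=11>4: swap a[1],a[12]; hi=11 → [3, 20, 7, 4, 18, 5, 15, 1, 14, 13, 17, 12, 11]
a[mid]=20>4: swap a[1],a[11]; hi=10 → [3, 12, 7, 4, 18, 5, 15, 1, 14, 13, 17, 20, 11]
a[mid]=12>4: swap a[1],a[10]; hi=9 → [3, 17, 7, 4, 18, 5, 15, 1, 14, 13, 12, 20, 11]
a[mid]=17>4: swap a[1],a[9]; hi=8 → [3, 13, 7, 4, 18, 5, 15, 1, 14, 17, 12, 20, 11]
a[mid]=13>4: swap a[1],a[8]; hi=7 → [3, 14, 7, 4, 18, 5, 15, 1, 13, 17, 12, 20, 11]
a[mid]=14>4: swap a[1],a[7]; hi=6 → [3, 1, 7, 4, 18, 5, 15, 14, 13, 17, 12, 20, 11]
a[mid]=1<4: swap a[1],a[1]; lo=2,mid=2 → [3, 1, 7, 4, 18, 5, 15, 14, 13, 17, 12, 20, 11]
a[mid]=7>4: swap a[2],a[6]; hi=5 → [3, 1, 15, 4, 18, 5, 7, 14, 13, 17, 12, 20, 11]
a[mid]=15>4: swap a[2],a[5]; hi=4 → [3, 1, 5, 4, 18, 15, 7, 14, 13, 17, 12, 20, 11]
a[mid]=5>4: swap a[2],a[4]; hi=3 → [3, 1, 18, 4, 5, 15, 7, 14, 13, 17, 12, 20, 11]
a[mid]=18>4: swap a[2],a[3]; hi=2 → [3, 1, 4, 18, 5, 15, 7, 14, 13, 17, 12, 20, 11]
a[mid]=4=4: mid=3
end: lo=2, hi=2; a = [3, 1, 4, 18, 5, 15, 7, 14, 13, 17, 12, 20, 11]

[3, 1, 4, 18, 5, 15, 7, 14, 13, 17, 12, 20, 11]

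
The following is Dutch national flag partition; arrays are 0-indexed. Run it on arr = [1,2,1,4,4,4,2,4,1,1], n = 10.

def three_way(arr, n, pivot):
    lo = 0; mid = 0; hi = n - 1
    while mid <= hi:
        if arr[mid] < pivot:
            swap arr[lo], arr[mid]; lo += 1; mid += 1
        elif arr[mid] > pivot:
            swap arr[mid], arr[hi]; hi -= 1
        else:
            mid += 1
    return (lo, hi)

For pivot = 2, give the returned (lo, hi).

pivot = 2; lo=0, mid=0, hi=9
arr[mid]=1<2: swap arr[0],arr[0]; lo=1,mid=1 → [1,2,1,4,4,4,2,4,1,1]
arr[mid]=2=2: mid=2
arr[mid]=1<2: swap arr[1],arr[2]; lo=2,mid=3 → [1,1,2,4,4,4,2,4,1,1]
arr[mid]=4>2: swap arr[3],arr[9]; hi=8 → [1,1,2,1,4,4,2,4,1,4]
arr[mid]=1<2: swap arr[2],arr[3]; lo=3,mid=4 → [1,1,1,2,4,4,2,4,1,4]
arr[mid]=4>2: swap arr[4],arr[8]; hi=7 → [1,1,1,2,1,4,2,4,4,4]
arr[mid]=1<2: swap arr[3],arr[4]; lo=4,mid=5 → [1,1,1,1,2,4,2,4,4,4]
arr[mid]=4>2: swap arr[5],arr[7]; hi=6 → [1,1,1,1,2,4,2,4,4,4]
arr[mid]=4>2: swap arr[5],arr[6]; hi=5 → [1,1,1,1,2,2,4,4,4,4]
arr[mid]=2=2: mid=6
end: lo=4, hi=5; arr = [1,1,1,1,2,2,4,4,4,4]

(4, 5)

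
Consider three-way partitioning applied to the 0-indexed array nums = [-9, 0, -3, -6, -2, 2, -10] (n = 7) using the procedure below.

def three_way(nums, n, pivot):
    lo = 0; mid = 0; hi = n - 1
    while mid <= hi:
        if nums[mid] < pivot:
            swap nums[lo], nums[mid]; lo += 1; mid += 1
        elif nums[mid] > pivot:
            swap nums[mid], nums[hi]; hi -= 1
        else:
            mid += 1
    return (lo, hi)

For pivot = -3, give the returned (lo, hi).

lo=0 mid=0 hi=6
-9<-3: swap(0,0), lo=1 mid=1 ⇒ [-9, 0, -3, -6, -2, 2, -10]
0>-3: swap(1,6), hi=5 ⇒ [-9, -10, -3, -6, -2, 2, 0]
-10<-3: swap(1,1), lo=2 mid=2 ⇒ [-9, -10, -3, -6, -2, 2, 0]
-3=-3: mid=3
-6<-3: swap(2,3), lo=3 mid=4 ⇒ [-9, -10, -6, -3, -2, 2, 0]
-2>-3: swap(4,5), hi=4 ⇒ [-9, -10, -6, -3, 2, -2, 0]
2>-3: swap(4,4), hi=3 ⇒ [-9, -10, -6, -3, 2, -2, 0]
done. lo=3 hi=3; nums=[-9, -10, -6, -3, 2, -2, 0]

(3, 3)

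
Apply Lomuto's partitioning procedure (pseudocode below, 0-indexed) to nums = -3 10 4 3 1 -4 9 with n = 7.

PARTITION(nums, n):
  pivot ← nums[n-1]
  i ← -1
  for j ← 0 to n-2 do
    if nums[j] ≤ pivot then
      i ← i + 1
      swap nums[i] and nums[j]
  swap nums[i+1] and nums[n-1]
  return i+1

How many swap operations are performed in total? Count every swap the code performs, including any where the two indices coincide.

6

pivot=9, i=-1
j=0: -3≤9, i=0, swap(0,0) ⇒ -3 10 4 3 1 -4 9
j=1: 10>9, skip
j=2: 4≤9, i=1, swap(1,2) ⇒ -3 4 10 3 1 -4 9
j=3: 3≤9, i=2, swap(2,3) ⇒ -3 4 3 10 1 -4 9
j=4: 1≤9, i=3, swap(3,4) ⇒ -3 4 3 1 10 -4 9
j=5: -4≤9, i=4, swap(4,5) ⇒ -3 4 3 1 -4 10 9
swap(5,6) ⇒ -3 4 3 1 -4 9 10; return 5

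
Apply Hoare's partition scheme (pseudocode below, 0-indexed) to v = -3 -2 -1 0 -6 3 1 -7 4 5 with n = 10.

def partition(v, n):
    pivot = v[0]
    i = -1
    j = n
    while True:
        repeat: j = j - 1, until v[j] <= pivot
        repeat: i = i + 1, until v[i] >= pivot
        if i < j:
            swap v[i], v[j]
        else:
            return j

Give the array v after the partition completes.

-7 -6 -1 0 -2 3 1 -3 4 5

pivot = v[0] = -3; i = -1, j = 10
j→7 (v[7]=-7≤-3), i→0 (v[0]=-3≥-3); i<j, swap → -7 -2 -1 0 -6 3 1 -3 4 5
j→4 (v[4]=-6≤-3), i→1 (v[1]=-2≥-3); i<j, swap → -7 -6 -1 0 -2 3 1 -3 4 5
j→1, i→2; i≥j, return j=1. v = -7 -6 -1 0 -2 3 1 -3 4 5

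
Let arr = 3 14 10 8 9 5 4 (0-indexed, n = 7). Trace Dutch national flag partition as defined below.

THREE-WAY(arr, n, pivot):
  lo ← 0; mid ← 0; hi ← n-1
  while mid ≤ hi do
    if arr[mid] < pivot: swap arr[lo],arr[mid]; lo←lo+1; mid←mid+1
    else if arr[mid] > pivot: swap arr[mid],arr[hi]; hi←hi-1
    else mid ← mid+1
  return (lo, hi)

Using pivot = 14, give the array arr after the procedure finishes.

3 10 8 9 5 4 14

pivot = 14; lo=0, mid=0, hi=6
arr[mid]=3<14: swap arr[0],arr[0]; lo=1,mid=1 → 3 14 10 8 9 5 4
arr[mid]=14=14: mid=2
arr[mid]=10<14: swap arr[1],arr[2]; lo=2,mid=3 → 3 10 14 8 9 5 4
arr[mid]=8<14: swap arr[2],arr[3]; lo=3,mid=4 → 3 10 8 14 9 5 4
arr[mid]=9<14: swap arr[3],arr[4]; lo=4,mid=5 → 3 10 8 9 14 5 4
arr[mid]=5<14: swap arr[4],arr[5]; lo=5,mid=6 → 3 10 8 9 5 14 4
arr[mid]=4<14: swap arr[5],arr[6]; lo=6,mid=7 → 3 10 8 9 5 4 14
end: lo=6, hi=6; arr = 3 10 8 9 5 4 14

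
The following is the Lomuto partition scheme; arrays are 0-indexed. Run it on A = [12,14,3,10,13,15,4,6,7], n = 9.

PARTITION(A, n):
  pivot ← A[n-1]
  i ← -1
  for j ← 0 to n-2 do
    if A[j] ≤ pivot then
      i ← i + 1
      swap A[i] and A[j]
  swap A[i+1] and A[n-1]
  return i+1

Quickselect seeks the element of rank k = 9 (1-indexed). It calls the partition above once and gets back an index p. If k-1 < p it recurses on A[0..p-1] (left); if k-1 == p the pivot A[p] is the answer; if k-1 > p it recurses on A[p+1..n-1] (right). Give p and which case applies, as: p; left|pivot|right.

pivot=7, i=-1
j=0: 12>7, skip
j=1: 14>7, skip
j=2: 3≤7, i=0, swap(0,2) ⇒ [3,14,12,10,13,15,4,6,7]
j=3: 10>7, skip
j=4: 13>7, skip
j=5: 15>7, skip
j=6: 4≤7, i=1, swap(1,6) ⇒ [3,4,12,10,13,15,14,6,7]
j=7: 6≤7, i=2, swap(2,7) ⇒ [3,4,6,10,13,15,14,12,7]
swap(3,8) ⇒ [3,4,6,7,13,15,14,12,10]; return 3
p = 3; k-1 = 8 > 3 ⇒ right

3; right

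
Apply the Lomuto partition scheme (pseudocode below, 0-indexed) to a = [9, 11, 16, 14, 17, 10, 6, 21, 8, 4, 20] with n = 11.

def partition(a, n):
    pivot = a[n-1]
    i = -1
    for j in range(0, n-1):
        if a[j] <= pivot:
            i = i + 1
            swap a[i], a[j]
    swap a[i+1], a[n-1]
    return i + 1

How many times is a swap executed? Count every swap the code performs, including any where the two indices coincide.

10

pivot=20, i=-1
j=0: 9≤20, i=0, swap(0,0) ⇒ [9, 11, 16, 14, 17, 10, 6, 21, 8, 4, 20]
j=1: 11≤20, i=1, swap(1,1) ⇒ [9, 11, 16, 14, 17, 10, 6, 21, 8, 4, 20]
j=2: 16≤20, i=2, swap(2,2) ⇒ [9, 11, 16, 14, 17, 10, 6, 21, 8, 4, 20]
j=3: 14≤20, i=3, swap(3,3) ⇒ [9, 11, 16, 14, 17, 10, 6, 21, 8, 4, 20]
j=4: 17≤20, i=4, swap(4,4) ⇒ [9, 11, 16, 14, 17, 10, 6, 21, 8, 4, 20]
j=5: 10≤20, i=5, swap(5,5) ⇒ [9, 11, 16, 14, 17, 10, 6, 21, 8, 4, 20]
j=6: 6≤20, i=6, swap(6,6) ⇒ [9, 11, 16, 14, 17, 10, 6, 21, 8, 4, 20]
j=7: 21>20, skip
j=8: 8≤20, i=7, swap(7,8) ⇒ [9, 11, 16, 14, 17, 10, 6, 8, 21, 4, 20]
j=9: 4≤20, i=8, swap(8,9) ⇒ [9, 11, 16, 14, 17, 10, 6, 8, 4, 21, 20]
swap(9,10) ⇒ [9, 11, 16, 14, 17, 10, 6, 8, 4, 20, 21]; return 9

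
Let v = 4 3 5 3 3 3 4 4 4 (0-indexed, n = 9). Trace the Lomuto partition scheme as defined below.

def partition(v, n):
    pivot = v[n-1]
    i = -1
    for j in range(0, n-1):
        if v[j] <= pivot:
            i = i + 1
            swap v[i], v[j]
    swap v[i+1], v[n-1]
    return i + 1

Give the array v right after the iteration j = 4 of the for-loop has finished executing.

4 3 3 3 5 3 4 4 4

pivot = v[8] = 4; i = -1
j=0: v[0]=4 ≤ 4 → i=0, swap v[0],v[0] (no change) → 4 3 5 3 3 3 4 4 4
j=1: v[1]=3 ≤ 4 → i=1, swap v[1],v[1] (no change) → 4 3 5 3 3 3 4 4 4
j=2: v[2]=5 > 4 → no swap
j=3: v[3]=3 ≤ 4 → i=2, swap v[2],v[3] → 4 3 3 5 3 3 4 4 4
j=4: v[4]=3 ≤ 4 → i=3, swap v[3],v[4] → 4 3 3 3 5 3 4 4 4
(after j=4) v = 4 3 3 3 5 3 4 4 4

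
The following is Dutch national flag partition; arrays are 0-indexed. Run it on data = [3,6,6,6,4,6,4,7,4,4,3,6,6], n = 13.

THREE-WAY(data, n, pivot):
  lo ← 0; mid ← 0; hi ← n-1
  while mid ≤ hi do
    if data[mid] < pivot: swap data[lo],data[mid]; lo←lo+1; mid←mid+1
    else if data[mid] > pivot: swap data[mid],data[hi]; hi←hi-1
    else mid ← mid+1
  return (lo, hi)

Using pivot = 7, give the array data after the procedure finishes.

lo=0 mid=0 hi=12
3<7: swap(0,0), lo=1 mid=1 ⇒ [3,6,6,6,4,6,4,7,4,4,3,6,6]
6<7: swap(1,1), lo=2 mid=2 ⇒ [3,6,6,6,4,6,4,7,4,4,3,6,6]
6<7: swap(2,2), lo=3 mid=3 ⇒ [3,6,6,6,4,6,4,7,4,4,3,6,6]
6<7: swap(3,3), lo=4 mid=4 ⇒ [3,6,6,6,4,6,4,7,4,4,3,6,6]
4<7: swap(4,4), lo=5 mid=5 ⇒ [3,6,6,6,4,6,4,7,4,4,3,6,6]
6<7: swap(5,5), lo=6 mid=6 ⇒ [3,6,6,6,4,6,4,7,4,4,3,6,6]
4<7: swap(6,6), lo=7 mid=7 ⇒ [3,6,6,6,4,6,4,7,4,4,3,6,6]
7=7: mid=8
4<7: swap(7,8), lo=8 mid=9 ⇒ [3,6,6,6,4,6,4,4,7,4,3,6,6]
4<7: swap(8,9), lo=9 mid=10 ⇒ [3,6,6,6,4,6,4,4,4,7,3,6,6]
3<7: swap(9,10), lo=10 mid=11 ⇒ [3,6,6,6,4,6,4,4,4,3,7,6,6]
6<7: swap(10,11), lo=11 mid=12 ⇒ [3,6,6,6,4,6,4,4,4,3,6,7,6]
6<7: swap(11,12), lo=12 mid=13 ⇒ [3,6,6,6,4,6,4,4,4,3,6,6,7]
done. lo=12 hi=12; data=[3,6,6,6,4,6,4,4,4,3,6,6,7]

[3,6,6,6,4,6,4,4,4,3,6,6,7]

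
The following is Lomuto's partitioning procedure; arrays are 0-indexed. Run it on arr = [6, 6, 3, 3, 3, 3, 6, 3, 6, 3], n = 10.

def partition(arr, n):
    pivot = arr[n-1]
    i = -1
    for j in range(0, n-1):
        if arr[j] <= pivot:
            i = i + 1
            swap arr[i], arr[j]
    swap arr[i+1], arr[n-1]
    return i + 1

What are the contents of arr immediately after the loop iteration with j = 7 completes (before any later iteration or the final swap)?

pivot = arr[9] = 3; i = -1
j=0: arr[0]=6 > 3 → no swap
j=1: arr[1]=6 > 3 → no swap
j=2: arr[2]=3 ≤ 3 → i=0, swap arr[0],arr[2] → [3, 6, 6, 3, 3, 3, 6, 3, 6, 3]
j=3: arr[3]=3 ≤ 3 → i=1, swap arr[1],arr[3] → [3, 3, 6, 6, 3, 3, 6, 3, 6, 3]
j=4: arr[4]=3 ≤ 3 → i=2, swap arr[2],arr[4] → [3, 3, 3, 6, 6, 3, 6, 3, 6, 3]
j=5: arr[5]=3 ≤ 3 → i=3, swap arr[3],arr[5] → [3, 3, 3, 3, 6, 6, 6, 3, 6, 3]
j=6: arr[6]=6 > 3 → no swap
j=7: arr[7]=3 ≤ 3 → i=4, swap arr[4],arr[7] → [3, 3, 3, 3, 3, 6, 6, 6, 6, 3]
(after j=7) arr = [3, 3, 3, 3, 3, 6, 6, 6, 6, 3]

[3, 3, 3, 3, 3, 6, 6, 6, 6, 3]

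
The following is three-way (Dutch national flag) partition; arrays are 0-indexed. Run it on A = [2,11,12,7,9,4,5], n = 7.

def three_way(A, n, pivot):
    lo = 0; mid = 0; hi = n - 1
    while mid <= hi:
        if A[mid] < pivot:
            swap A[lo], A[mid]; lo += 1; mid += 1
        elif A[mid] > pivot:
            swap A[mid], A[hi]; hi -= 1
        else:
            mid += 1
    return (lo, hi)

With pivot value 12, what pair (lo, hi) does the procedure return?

lo=0 mid=0 hi=6
2<12: swap(0,0), lo=1 mid=1 ⇒ [2,11,12,7,9,4,5]
11<12: swap(1,1), lo=2 mid=2 ⇒ [2,11,12,7,9,4,5]
12=12: mid=3
7<12: swap(2,3), lo=3 mid=4 ⇒ [2,11,7,12,9,4,5]
9<12: swap(3,4), lo=4 mid=5 ⇒ [2,11,7,9,12,4,5]
4<12: swap(4,5), lo=5 mid=6 ⇒ [2,11,7,9,4,12,5]
5<12: swap(5,6), lo=6 mid=7 ⇒ [2,11,7,9,4,5,12]
done. lo=6 hi=6; A=[2,11,7,9,4,5,12]

(6, 6)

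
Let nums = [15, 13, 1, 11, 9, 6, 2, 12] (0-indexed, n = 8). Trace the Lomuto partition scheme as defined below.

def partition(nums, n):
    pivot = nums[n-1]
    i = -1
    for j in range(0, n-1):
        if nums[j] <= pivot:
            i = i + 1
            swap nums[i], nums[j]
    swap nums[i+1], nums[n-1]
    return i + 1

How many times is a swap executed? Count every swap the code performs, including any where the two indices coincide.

6

pivot = nums[7] = 12; i = -1
j=0: nums[0]=15 > 12 → no swap
j=1: nums[1]=13 > 12 → no swap
j=2: nums[2]=1 ≤ 12 → i=0, swap nums[0],nums[2] → [1, 13, 15, 11, 9, 6, 2, 12]
j=3: nums[3]=11 ≤ 12 → i=1, swap nums[1],nums[3] → [1, 11, 15, 13, 9, 6, 2, 12]
j=4: nums[4]=9 ≤ 12 → i=2, swap nums[2],nums[4] → [1, 11, 9, 13, 15, 6, 2, 12]
j=5: nums[5]=6 ≤ 12 → i=3, swap nums[3],nums[5] → [1, 11, 9, 6, 15, 13, 2, 12]
j=6: nums[6]=2 ≤ 12 → i=4, swap nums[4],nums[6] → [1, 11, 9, 6, 2, 13, 15, 12]
final swap nums[5],nums[7] → [1, 11, 9, 6, 2, 12, 15, 13]; return 5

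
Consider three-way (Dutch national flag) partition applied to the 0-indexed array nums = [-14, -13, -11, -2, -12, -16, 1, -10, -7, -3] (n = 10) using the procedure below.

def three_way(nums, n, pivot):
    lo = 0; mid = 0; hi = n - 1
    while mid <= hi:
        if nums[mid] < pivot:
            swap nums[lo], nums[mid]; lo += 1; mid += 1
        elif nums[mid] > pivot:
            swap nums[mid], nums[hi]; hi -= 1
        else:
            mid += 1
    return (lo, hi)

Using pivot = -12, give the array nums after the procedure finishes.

pivot = -12; lo=0, mid=0, hi=9
nums[mid]=-14<-12: swap nums[0],nums[0]; lo=1,mid=1 → [-14, -13, -11, -2, -12, -16, 1, -10, -7, -3]
nums[mid]=-13<-12: swap nums[1],nums[1]; lo=2,mid=2 → [-14, -13, -11, -2, -12, -16, 1, -10, -7, -3]
nums[mid]=-11>-12: swap nums[2],nums[9]; hi=8 → [-14, -13, -3, -2, -12, -16, 1, -10, -7, -11]
nums[mid]=-3>-12: swap nums[2],nums[8]; hi=7 → [-14, -13, -7, -2, -12, -16, 1, -10, -3, -11]
nums[mid]=-7>-12: swap nums[2],nums[7]; hi=6 → [-14, -13, -10, -2, -12, -16, 1, -7, -3, -11]
nums[mid]=-10>-12: swap nums[2],nums[6]; hi=5 → [-14, -13, 1, -2, -12, -16, -10, -7, -3, -11]
nums[mid]=1>-12: swap nums[2],nums[5]; hi=4 → [-14, -13, -16, -2, -12, 1, -10, -7, -3, -11]
nums[mid]=-16<-12: swap nums[2],nums[2]; lo=3,mid=3 → [-14, -13, -16, -2, -12, 1, -10, -7, -3, -11]
nums[mid]=-2>-12: swap nums[3],nums[4]; hi=3 → [-14, -13, -16, -12, -2, 1, -10, -7, -3, -11]
nums[mid]=-12=-12: mid=4
end: lo=3, hi=3; nums = [-14, -13, -16, -12, -2, 1, -10, -7, -3, -11]

[-14, -13, -16, -12, -2, 1, -10, -7, -3, -11]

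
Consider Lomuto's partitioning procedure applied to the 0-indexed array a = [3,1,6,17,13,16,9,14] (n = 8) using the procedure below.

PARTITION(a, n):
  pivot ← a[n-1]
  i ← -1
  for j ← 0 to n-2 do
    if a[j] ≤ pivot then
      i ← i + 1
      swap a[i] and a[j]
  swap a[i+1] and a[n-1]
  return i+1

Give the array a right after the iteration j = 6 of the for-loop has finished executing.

pivot=14, i=-1
j=0: 3≤14, i=0, swap(0,0) ⇒ [3,1,6,17,13,16,9,14]
j=1: 1≤14, i=1, swap(1,1) ⇒ [3,1,6,17,13,16,9,14]
j=2: 6≤14, i=2, swap(2,2) ⇒ [3,1,6,17,13,16,9,14]
j=3: 17>14, skip
j=4: 13≤14, i=3, swap(3,4) ⇒ [3,1,6,13,17,16,9,14]
j=5: 16>14, skip
j=6: 9≤14, i=4, swap(4,6) ⇒ [3,1,6,13,9,16,17,14]
(after j=6) a = [3,1,6,13,9,16,17,14]

[3,1,6,13,9,16,17,14]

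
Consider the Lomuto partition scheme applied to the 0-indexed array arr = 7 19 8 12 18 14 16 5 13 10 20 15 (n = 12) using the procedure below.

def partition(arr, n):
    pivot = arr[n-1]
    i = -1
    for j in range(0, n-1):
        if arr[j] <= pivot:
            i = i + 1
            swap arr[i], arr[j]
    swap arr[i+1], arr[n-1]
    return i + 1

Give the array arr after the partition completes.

7 8 12 14 5 13 10 15 19 16 20 18

pivot = arr[11] = 15; i = -1
j=0: arr[0]=7 ≤ 15 → i=0, swap arr[0],arr[0] (no change) → 7 19 8 12 18 14 16 5 13 10 20 15
j=1: arr[1]=19 > 15 → no swap
j=2: arr[2]=8 ≤ 15 → i=1, swap arr[1],arr[2] → 7 8 19 12 18 14 16 5 13 10 20 15
j=3: arr[3]=12 ≤ 15 → i=2, swap arr[2],arr[3] → 7 8 12 19 18 14 16 5 13 10 20 15
j=4: arr[4]=18 > 15 → no swap
j=5: arr[5]=14 ≤ 15 → i=3, swap arr[3],arr[5] → 7 8 12 14 18 19 16 5 13 10 20 15
j=6: arr[6]=16 > 15 → no swap
j=7: arr[7]=5 ≤ 15 → i=4, swap arr[4],arr[7] → 7 8 12 14 5 19 16 18 13 10 20 15
j=8: arr[8]=13 ≤ 15 → i=5, swap arr[5],arr[8] → 7 8 12 14 5 13 16 18 19 10 20 15
j=9: arr[9]=10 ≤ 15 → i=6, swap arr[6],arr[9] → 7 8 12 14 5 13 10 18 19 16 20 15
j=10: arr[10]=20 > 15 → no swap
final swap arr[7],arr[11] → 7 8 12 14 5 13 10 15 19 16 20 18; return 7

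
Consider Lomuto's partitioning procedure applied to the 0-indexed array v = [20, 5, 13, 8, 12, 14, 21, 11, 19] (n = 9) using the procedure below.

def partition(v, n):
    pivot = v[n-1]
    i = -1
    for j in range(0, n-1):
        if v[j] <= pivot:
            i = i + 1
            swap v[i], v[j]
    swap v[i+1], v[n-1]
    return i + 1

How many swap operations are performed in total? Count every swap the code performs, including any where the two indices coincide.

7

pivot = v[8] = 19; i = -1
j=0: v[0]=20 > 19 → no swap
j=1: v[1]=5 ≤ 19 → i=0, swap v[0],v[1] → [5, 20, 13, 8, 12, 14, 21, 11, 19]
j=2: v[2]=13 ≤ 19 → i=1, swap v[1],v[2] → [5, 13, 20, 8, 12, 14, 21, 11, 19]
j=3: v[3]=8 ≤ 19 → i=2, swap v[2],v[3] → [5, 13, 8, 20, 12, 14, 21, 11, 19]
j=4: v[4]=12 ≤ 19 → i=3, swap v[3],v[4] → [5, 13, 8, 12, 20, 14, 21, 11, 19]
j=5: v[5]=14 ≤ 19 → i=4, swap v[4],v[5] → [5, 13, 8, 12, 14, 20, 21, 11, 19]
j=6: v[6]=21 > 19 → no swap
j=7: v[7]=11 ≤ 19 → i=5, swap v[5],v[7] → [5, 13, 8, 12, 14, 11, 21, 20, 19]
final swap v[6],v[8] → [5, 13, 8, 12, 14, 11, 19, 20, 21]; return 6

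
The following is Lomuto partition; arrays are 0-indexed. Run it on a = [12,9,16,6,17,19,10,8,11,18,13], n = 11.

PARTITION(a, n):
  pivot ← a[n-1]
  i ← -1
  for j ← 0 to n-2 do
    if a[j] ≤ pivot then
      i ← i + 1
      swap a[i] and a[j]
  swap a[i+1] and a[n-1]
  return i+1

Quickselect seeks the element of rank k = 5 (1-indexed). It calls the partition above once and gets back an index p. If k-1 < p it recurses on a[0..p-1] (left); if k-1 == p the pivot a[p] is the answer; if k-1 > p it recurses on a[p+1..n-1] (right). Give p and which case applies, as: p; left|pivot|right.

pivot = a[10] = 13; i = -1
j=0: a[0]=12 ≤ 13 → i=0, swap a[0],a[0] (no change) → [12,9,16,6,17,19,10,8,11,18,13]
j=1: a[1]=9 ≤ 13 → i=1, swap a[1],a[1] (no change) → [12,9,16,6,17,19,10,8,11,18,13]
j=2: a[2]=16 > 13 → no swap
j=3: a[3]=6 ≤ 13 → i=2, swap a[2],a[3] → [12,9,6,16,17,19,10,8,11,18,13]
j=4: a[4]=17 > 13 → no swap
j=5: a[5]=19 > 13 → no swap
j=6: a[6]=10 ≤ 13 → i=3, swap a[3],a[6] → [12,9,6,10,17,19,16,8,11,18,13]
j=7: a[7]=8 ≤ 13 → i=4, swap a[4],a[7] → [12,9,6,10,8,19,16,17,11,18,13]
j=8: a[8]=11 ≤ 13 → i=5, swap a[5],a[8] → [12,9,6,10,8,11,16,17,19,18,13]
j=9: a[9]=18 > 13 → no swap
final swap a[6],a[10] → [12,9,6,10,8,11,13,17,19,18,16]; return 6
p = 6; k-1 = 4 < 6 ⇒ left

6; left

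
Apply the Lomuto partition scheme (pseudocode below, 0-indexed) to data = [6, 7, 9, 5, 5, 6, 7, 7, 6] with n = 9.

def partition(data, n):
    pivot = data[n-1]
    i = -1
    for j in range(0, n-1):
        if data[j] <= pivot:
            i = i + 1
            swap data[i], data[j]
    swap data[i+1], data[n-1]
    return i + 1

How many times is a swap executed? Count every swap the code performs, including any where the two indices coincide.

pivot = data[8] = 6; i = -1
j=0: data[0]=6 ≤ 6 → i=0, swap data[0],data[0] (no change) → [6, 7, 9, 5, 5, 6, 7, 7, 6]
j=1: data[1]=7 > 6 → no swap
j=2: data[2]=9 > 6 → no swap
j=3: data[3]=5 ≤ 6 → i=1, swap data[1],data[3] → [6, 5, 9, 7, 5, 6, 7, 7, 6]
j=4: data[4]=5 ≤ 6 → i=2, swap data[2],data[4] → [6, 5, 5, 7, 9, 6, 7, 7, 6]
j=5: data[5]=6 ≤ 6 → i=3, swap data[3],data[5] → [6, 5, 5, 6, 9, 7, 7, 7, 6]
j=6: data[6]=7 > 6 → no swap
j=7: data[7]=7 > 6 → no swap
final swap data[4],data[8] → [6, 5, 5, 6, 6, 7, 7, 7, 9]; return 4

5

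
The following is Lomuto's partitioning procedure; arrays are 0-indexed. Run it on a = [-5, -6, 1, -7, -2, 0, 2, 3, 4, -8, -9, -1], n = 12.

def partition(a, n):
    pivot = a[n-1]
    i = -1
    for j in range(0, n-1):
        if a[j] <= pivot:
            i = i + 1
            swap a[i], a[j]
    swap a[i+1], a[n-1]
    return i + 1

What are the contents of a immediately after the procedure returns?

[-5, -6, -7, -2, -8, -9, -1, 3, 4, 1, 0, 2]

pivot = a[11] = -1; i = -1
j=0: a[0]=-5 ≤ -1 → i=0, swap a[0],a[0] (no change) → [-5, -6, 1, -7, -2, 0, 2, 3, 4, -8, -9, -1]
j=1: a[1]=-6 ≤ -1 → i=1, swap a[1],a[1] (no change) → [-5, -6, 1, -7, -2, 0, 2, 3, 4, -8, -9, -1]
j=2: a[2]=1 > -1 → no swap
j=3: a[3]=-7 ≤ -1 → i=2, swap a[2],a[3] → [-5, -6, -7, 1, -2, 0, 2, 3, 4, -8, -9, -1]
j=4: a[4]=-2 ≤ -1 → i=3, swap a[3],a[4] → [-5, -6, -7, -2, 1, 0, 2, 3, 4, -8, -9, -1]
j=5: a[5]=0 > -1 → no swap
j=6: a[6]=2 > -1 → no swap
j=7: a[7]=3 > -1 → no swap
j=8: a[8]=4 > -1 → no swap
j=9: a[9]=-8 ≤ -1 → i=4, swap a[4],a[9] → [-5, -6, -7, -2, -8, 0, 2, 3, 4, 1, -9, -1]
j=10: a[10]=-9 ≤ -1 → i=5, swap a[5],a[10] → [-5, -6, -7, -2, -8, -9, 2, 3, 4, 1, 0, -1]
final swap a[6],a[11] → [-5, -6, -7, -2, -8, -9, -1, 3, 4, 1, 0, 2]; return 6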